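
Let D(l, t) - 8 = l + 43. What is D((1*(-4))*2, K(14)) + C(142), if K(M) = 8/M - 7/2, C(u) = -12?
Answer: 31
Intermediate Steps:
K(M) = -7/2 + 8/M (K(M) = 8/M - 7*½ = 8/M - 7/2 = -7/2 + 8/M)
D(l, t) = 51 + l (D(l, t) = 8 + (l + 43) = 8 + (43 + l) = 51 + l)
D((1*(-4))*2, K(14)) + C(142) = (51 + (1*(-4))*2) - 12 = (51 - 4*2) - 12 = (51 - 8) - 12 = 43 - 12 = 31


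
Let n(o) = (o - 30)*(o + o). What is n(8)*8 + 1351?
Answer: -1465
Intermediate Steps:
n(o) = 2*o*(-30 + o) (n(o) = (-30 + o)*(2*o) = 2*o*(-30 + o))
n(8)*8 + 1351 = (2*8*(-30 + 8))*8 + 1351 = (2*8*(-22))*8 + 1351 = -352*8 + 1351 = -2816 + 1351 = -1465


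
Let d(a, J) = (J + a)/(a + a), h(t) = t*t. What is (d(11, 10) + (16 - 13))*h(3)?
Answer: 783/22 ≈ 35.591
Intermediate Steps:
h(t) = t**2
d(a, J) = (J + a)/(2*a) (d(a, J) = (J + a)/((2*a)) = (J + a)*(1/(2*a)) = (J + a)/(2*a))
(d(11, 10) + (16 - 13))*h(3) = ((1/2)*(10 + 11)/11 + (16 - 13))*3**2 = ((1/2)*(1/11)*21 + 3)*9 = (21/22 + 3)*9 = (87/22)*9 = 783/22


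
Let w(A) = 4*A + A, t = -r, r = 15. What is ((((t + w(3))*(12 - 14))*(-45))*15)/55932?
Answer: 0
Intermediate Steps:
t = -15 (t = -1*15 = -15)
w(A) = 5*A
((((t + w(3))*(12 - 14))*(-45))*15)/55932 = ((((-15 + 5*3)*(12 - 14))*(-45))*15)/55932 = ((((-15 + 15)*(-2))*(-45))*15)*(1/55932) = (((0*(-2))*(-45))*15)*(1/55932) = ((0*(-45))*15)*(1/55932) = (0*15)*(1/55932) = 0*(1/55932) = 0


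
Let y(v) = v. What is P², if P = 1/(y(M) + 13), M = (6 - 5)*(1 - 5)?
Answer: 1/81 ≈ 0.012346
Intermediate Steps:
M = -4 (M = 1*(-4) = -4)
P = ⅑ (P = 1/(-4 + 13) = 1/9 = ⅑ ≈ 0.11111)
P² = (⅑)² = 1/81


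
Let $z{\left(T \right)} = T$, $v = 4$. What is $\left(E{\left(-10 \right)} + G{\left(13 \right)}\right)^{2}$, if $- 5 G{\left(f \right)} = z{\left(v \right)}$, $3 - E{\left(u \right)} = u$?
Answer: $\frac{3721}{25} \approx 148.84$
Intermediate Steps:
$E{\left(u \right)} = 3 - u$
$G{\left(f \right)} = - \frac{4}{5}$ ($G{\left(f \right)} = \left(- \frac{1}{5}\right) 4 = - \frac{4}{5}$)
$\left(E{\left(-10 \right)} + G{\left(13 \right)}\right)^{2} = \left(\left(3 - -10\right) - \frac{4}{5}\right)^{2} = \left(\left(3 + 10\right) - \frac{4}{5}\right)^{2} = \left(13 - \frac{4}{5}\right)^{2} = \left(\frac{61}{5}\right)^{2} = \frac{3721}{25}$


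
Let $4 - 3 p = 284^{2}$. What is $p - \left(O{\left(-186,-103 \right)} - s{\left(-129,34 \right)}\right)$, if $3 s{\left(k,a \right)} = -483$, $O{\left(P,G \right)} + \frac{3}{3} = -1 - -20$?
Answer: $-27063$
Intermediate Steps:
$O{\left(P,G \right)} = 18$ ($O{\left(P,G \right)} = -1 - -19 = -1 + \left(-1 + 20\right) = -1 + 19 = 18$)
$s{\left(k,a \right)} = -161$ ($s{\left(k,a \right)} = \frac{1}{3} \left(-483\right) = -161$)
$p = -26884$ ($p = \frac{4}{3} - \frac{284^{2}}{3} = \frac{4}{3} - \frac{80656}{3} = -26884$)
$p - \left(O{\left(-186,-103 \right)} - s{\left(-129,34 \right)}\right) = -26884 - \left(18 - -161\right) = -26884 - \left(18 + 161\right) = -26884 - 179 = -27063$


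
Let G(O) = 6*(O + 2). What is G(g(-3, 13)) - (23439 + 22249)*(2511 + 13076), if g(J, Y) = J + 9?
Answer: -712138808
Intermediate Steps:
g(J, Y) = 9 + J
G(O) = 12 + 6*O (G(O) = 6*(2 + O) = 12 + 6*O)
G(g(-3, 13)) - (23439 + 22249)*(2511 + 13076) = (12 + 6*(9 - 3)) - (23439 + 22249)*(2511 + 13076) = (12 + 6*6) - 45688*15587 = (12 + 36) - 1*712138856 = 48 - 712138856 = -712138808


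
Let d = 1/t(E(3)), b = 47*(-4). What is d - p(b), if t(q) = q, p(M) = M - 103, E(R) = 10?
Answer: 2911/10 ≈ 291.10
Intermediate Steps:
b = -188
p(M) = -103 + M
d = 1/10 ≈ 0.10000
d - p(b) = 1/10 - (-103 - 188) = 1/10 - 1*(-291) = 1/10 + 291 = 2911/10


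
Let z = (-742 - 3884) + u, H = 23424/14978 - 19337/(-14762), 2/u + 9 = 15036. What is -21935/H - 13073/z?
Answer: -2762446730925072193/362055635423300 ≈ -7629.9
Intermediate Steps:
u = 2/15027 (u = 2/(-9 + 15036) = 2/15027 ≈ 0.00013309)
H = 5208317/1812338 (H = 23424*(1/14978) - 19337*(-1/14762) = 11712/7489 + 317/242 = 5208317/1812338 ≈ 2.8738)
z = -69514900/15027 (z = (-742 - 3884) + 2/15027 = -4626 + 2/15027 = -69514900/15027 ≈ -4626.0)
-21935/H - 13073/z = -21935/5208317/1812338 - 13073/(-69514900/15027) = -21935*1812338/5208317 - 13073*(-15027/69514900) = -39753634030/5208317 + 196447971/69514900 = -2762446730925072193/362055635423300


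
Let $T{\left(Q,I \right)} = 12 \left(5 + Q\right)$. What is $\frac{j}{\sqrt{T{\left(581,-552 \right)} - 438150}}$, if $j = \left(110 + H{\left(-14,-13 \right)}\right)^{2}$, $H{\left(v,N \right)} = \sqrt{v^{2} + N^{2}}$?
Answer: $- \frac{i \sqrt{47902} \left(110 + \sqrt{365}\right)^{2}}{143706} \approx - 25.386 i$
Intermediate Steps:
$T{\left(Q,I \right)} = 60 + 12 Q$
$H{\left(v,N \right)} = \sqrt{N^{2} + v^{2}}$
$j = \left(110 + \sqrt{365}\right)^{2}$ ($j = \left(110 + \sqrt{\left(-13\right)^{2} + \left(-14\right)^{2}}\right)^{2} = \left(110 + \sqrt{169 + 196}\right)^{2} = \left(110 + \sqrt{365}\right)^{2} \approx 16668.0$)
$\frac{j}{\sqrt{T{\left(581,-552 \right)} - 438150}} = \frac{\left(110 + \sqrt{365}\right)^{2}}{\sqrt{\left(60 + 12 \cdot 581\right) - 438150}} = \frac{\left(110 + \sqrt{365}\right)^{2}}{\sqrt{\left(60 + 6972\right) - 438150}} = \frac{\left(110 + \sqrt{365}\right)^{2}}{\sqrt{7032 - 438150}} = \frac{\left(110 + \sqrt{365}\right)^{2}}{\sqrt{-431118}} = \frac{\left(110 + \sqrt{365}\right)^{2}}{3 i \sqrt{47902}} = \left(110 + \sqrt{365}\right)^{2} \left(- \frac{i \sqrt{47902}}{143706}\right) = - \frac{i \sqrt{47902} \left(110 + \sqrt{365}\right)^{2}}{143706}$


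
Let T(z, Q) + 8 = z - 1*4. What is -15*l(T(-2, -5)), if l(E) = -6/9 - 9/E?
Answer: 5/14 ≈ 0.35714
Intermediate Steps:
T(z, Q) = -12 + z (T(z, Q) = -8 + (z - 1*4) = -8 + (z - 4) = -8 + (-4 + z) = -12 + z)
l(E) = -⅔ - 9/E (l(E) = -6*⅑ - 9/E = -⅔ - 9/E)
-15*l(T(-2, -5)) = -15*(-⅔ - 9/(-12 - 2)) = -15*(-⅔ - 9/(-14)) = -15*(-⅔ - 9*(-1/14)) = -15*(-⅔ + 9/14) = -15*(-1/42) = 5/14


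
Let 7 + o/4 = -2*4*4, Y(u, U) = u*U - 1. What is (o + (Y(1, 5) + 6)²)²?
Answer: 3136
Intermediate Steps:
Y(u, U) = -1 + U*u (Y(u, U) = U*u - 1 = -1 + U*u)
o = -156 (o = -28 + 4*(-2*4*4) = -28 + 4*(-8*4) = -28 + 4*(-32) = -28 - 128 = -156)
(o + (Y(1, 5) + 6)²)² = (-156 + ((-1 + 5*1) + 6)²)² = (-156 + ((-1 + 5) + 6)²)² = (-156 + (4 + 6)²)² = (-156 + 10²)² = (-156 + 100)² = (-56)² = 3136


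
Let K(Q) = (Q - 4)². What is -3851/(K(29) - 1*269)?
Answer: -3851/356 ≈ -10.817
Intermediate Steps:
K(Q) = (-4 + Q)²
-3851/(K(29) - 1*269) = -3851/((-4 + 29)² - 1*269) = -3851/(25² - 269) = -3851/(625 - 269) = -3851/356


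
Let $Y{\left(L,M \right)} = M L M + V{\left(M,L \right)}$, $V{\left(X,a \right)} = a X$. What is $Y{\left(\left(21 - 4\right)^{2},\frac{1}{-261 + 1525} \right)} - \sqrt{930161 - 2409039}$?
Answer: $\frac{365585}{1597696} - i \sqrt{1478878} \approx 0.22882 - 1216.1 i$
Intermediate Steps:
$V{\left(X,a \right)} = X a$
$Y{\left(L,M \right)} = L M + L M^{2}$ ($Y{\left(L,M \right)} = M L M + M L = L M M + L M = L M^{2} + L M = L M + L M^{2}$)
$Y{\left(\left(21 - 4\right)^{2},\frac{1}{-261 + 1525} \right)} - \sqrt{930161 - 2409039} = \frac{\left(21 - 4\right)^{2} \left(1 + \frac{1}{-261 + 1525}\right)}{-261 + 1525} - \sqrt{930161 - 2409039} = \frac{17^{2} \left(1 + \frac{1}{1264}\right)}{1264} - \sqrt{-1478878} = 289 \cdot \frac{1}{1264} \left(1 + \frac{1}{1264}\right) - i \sqrt{1478878} = 289 \cdot \frac{1}{1264} \cdot \frac{1265}{1264} - i \sqrt{1478878} = \frac{365585}{1597696} - i \sqrt{1478878}$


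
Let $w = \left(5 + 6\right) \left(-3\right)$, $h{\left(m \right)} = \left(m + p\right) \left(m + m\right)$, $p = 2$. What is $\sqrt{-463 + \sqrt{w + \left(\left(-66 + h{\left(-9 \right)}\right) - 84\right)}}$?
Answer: $\sqrt{-463 + i \sqrt{57}} \approx 0.1754 + 21.518 i$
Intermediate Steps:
$h{\left(m \right)} = 2 m \left(2 + m\right)$ ($h{\left(m \right)} = \left(m + 2\right) \left(m + m\right) = \left(2 + m\right) 2 m = 2 m \left(2 + m\right)$)
$w = -33$ ($w = 11 \left(-3\right) = -33$)
$\sqrt{-463 + \sqrt{w + \left(\left(-66 + h{\left(-9 \right)}\right) - 84\right)}} = \sqrt{-463 + \sqrt{-33 - \left(150 + 18 \left(2 - 9\right)\right)}} = \sqrt{-463 + \sqrt{-33 - \left(150 - 126\right)}} = \sqrt{-463 + \sqrt{-33 + \left(\left(-66 + 126\right) - 84\right)}} = \sqrt{-463 + \sqrt{-33 + \left(60 - 84\right)}} = \sqrt{-463 + \sqrt{-33 - 24}} = \sqrt{-463 + \sqrt{-57}} = \sqrt{-463 + i \sqrt{57}}$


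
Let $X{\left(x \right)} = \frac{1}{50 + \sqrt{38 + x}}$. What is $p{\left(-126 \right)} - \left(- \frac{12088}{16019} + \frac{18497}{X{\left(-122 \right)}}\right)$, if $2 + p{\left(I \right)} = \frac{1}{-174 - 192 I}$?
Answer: $- \frac{355831283841781}{384744342} - 36994 i \sqrt{21} \approx -9.2485 \cdot 10^{5} - 1.6953 \cdot 10^{5} i$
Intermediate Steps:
$p{\left(I \right)} = -2 + \frac{1}{-174 - 192 I}$
$p{\left(-126 \right)} - \left(- \frac{12088}{16019} + \frac{18497}{X{\left(-122 \right)}}\right) = \frac{-349 - -48384}{6 \left(29 + 32 \left(-126\right)\right)} - \left(- \frac{12088}{16019} + \left(924850 + 18497 \sqrt{38 - 122}\right)\right) = \frac{-349 + 48384}{6 \left(29 - 4032\right)} - \left(- \frac{12088}{16019} + \frac{18497}{\frac{1}{50 + \sqrt{-84}}}\right) = \frac{1}{6} \frac{1}{-4003} \cdot 48035 + \left(- \frac{18497}{\frac{1}{50 + 2 i \sqrt{21}}} + \frac{12088}{16019}\right) = \frac{1}{6} \left(- \frac{1}{4003}\right) 48035 + \left(- 18497 \left(50 + 2 i \sqrt{21}\right) + \frac{12088}{16019}\right) = - \frac{48035}{24018} - \left(\frac{14815160062}{16019} + 36994 i \sqrt{21}\right) = - \frac{355831283841781}{384744342} - 36994 i \sqrt{21}$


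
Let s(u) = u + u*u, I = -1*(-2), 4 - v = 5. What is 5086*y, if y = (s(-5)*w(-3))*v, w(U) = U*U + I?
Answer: -1118920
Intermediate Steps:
v = -1 (v = 4 - 1*5 = 4 - 5 = -1)
I = 2
w(U) = 2 + U² (w(U) = U*U + 2 = U² + 2 = 2 + U²)
s(u) = u + u²
y = -220 (y = ((-5*(1 - 5))*(2 + (-3)²))*(-1) = ((-5*(-4))*(2 + 9))*(-1) = (20*11)*(-1) = 220*(-1) = -220)
5086*y = 5086*(-220) = -1118920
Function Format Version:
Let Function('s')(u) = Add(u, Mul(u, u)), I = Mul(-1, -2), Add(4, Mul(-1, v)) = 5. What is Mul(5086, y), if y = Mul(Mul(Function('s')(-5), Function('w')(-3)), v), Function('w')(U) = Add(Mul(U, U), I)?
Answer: -1118920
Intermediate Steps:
v = -1 (v = Add(4, Mul(-1, 5)) = Add(4, -5) = -1)
I = 2
Function('w')(U) = Add(2, Pow(U, 2)) (Function('w')(U) = Add(Mul(U, U), 2) = Add(Pow(U, 2), 2) = Add(2, Pow(U, 2)))
Function('s')(u) = Add(u, Pow(u, 2))
y = -220 (y = Mul(Mul(Mul(-5, Add(1, -5)), Add(2, Pow(-3, 2))), -1) = Mul(Mul(Mul(-5, -4), Add(2, 9)), -1) = Mul(Mul(20, 11), -1) = Mul(220, -1) = -220)
Mul(5086, y) = Mul(5086, -220) = -1118920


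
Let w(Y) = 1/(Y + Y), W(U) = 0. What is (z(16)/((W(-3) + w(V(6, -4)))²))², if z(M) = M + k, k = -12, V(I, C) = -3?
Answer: 20736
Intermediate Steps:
w(Y) = 1/(2*Y)
z(M) = -12 + M (z(M) = M - 12 = -12 + M)
(z(16)/((W(-3) + w(V(6, -4)))²))² = ((-12 + 16)/((0 + (½)/(-3))²))² = (4/((0 + (½)*(-⅓))²))² = (4/((0 - ⅙)²))² = (4/((-⅙)²))² = (4/(1/36))² = (4*36)² = 144² = 20736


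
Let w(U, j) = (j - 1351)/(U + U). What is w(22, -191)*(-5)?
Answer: 3855/22 ≈ 175.23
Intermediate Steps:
w(U, j) = (-1351 + j)/(2*U) (w(U, j) = (-1351 + j)/((2*U)) = (-1351 + j)*(1/(2*U)) = (-1351 + j)/(2*U))
w(22, -191)*(-5) = ((1/2)*(-1351 - 191)/22)*(-5) = ((1/2)*(1/22)*(-1542))*(-5) = -771/22*(-5) = 3855/22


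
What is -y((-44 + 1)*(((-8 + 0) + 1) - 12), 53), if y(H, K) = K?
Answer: -53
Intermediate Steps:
-y((-44 + 1)*(((-8 + 0) + 1) - 12), 53) = -1*53 = -53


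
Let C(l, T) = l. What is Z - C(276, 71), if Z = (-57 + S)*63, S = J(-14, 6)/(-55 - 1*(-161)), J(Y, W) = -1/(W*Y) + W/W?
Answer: -1639353/424 ≈ -3866.4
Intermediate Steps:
J(Y, W) = 1 - 1/(W*Y) (J(Y, W) = -1/(W*Y) + 1 = 1 - 1/(W*Y))
S = 85/8904 (S = (1 - 1/(6*(-14)))/(-55 - 1*(-161)) = (1 - 1*⅙*(-1/14))/(-55 + 161) = (1 + 1/84)/106 = (85/84)*(1/106) = 85/8904 ≈ 0.0095463)
Z = -1522329/424 (Z = (-57 + 85/8904)*63 = -507443/8904*63 = -1522329/424 ≈ -3590.4)
Z - C(276, 71) = -1522329/424 - 1*276 = -1522329/424 - 276 = -1639353/424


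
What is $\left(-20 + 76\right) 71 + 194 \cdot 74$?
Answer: $18332$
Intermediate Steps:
$\left(-20 + 76\right) 71 + 194 \cdot 74 = 56 \cdot 71 + 14356 = 3976 + 14356 = 18332$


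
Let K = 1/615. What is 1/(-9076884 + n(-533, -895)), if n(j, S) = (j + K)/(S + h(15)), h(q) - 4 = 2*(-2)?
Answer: -550425/4996143547906 ≈ -1.1017e-7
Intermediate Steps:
h(q) = 0 (h(q) = 4 + 2*(-2) = 4 - 4 = 0)
K = 1/615 ≈ 0.0016260
n(j, S) = (1/615 + j)/S (n(j, S) = (j + 1/615)/(S + 0) = (1/615 + j)/S)
1/(-9076884 + n(-533, -895)) = 1/(-9076884 + (1/615 - 533)/(-895)) = 1/(-9076884 - 1/895*(-327794/615)) = 1/(-9076884 + 327794/550425) = 1/(-4996143547906/550425) = -550425/4996143547906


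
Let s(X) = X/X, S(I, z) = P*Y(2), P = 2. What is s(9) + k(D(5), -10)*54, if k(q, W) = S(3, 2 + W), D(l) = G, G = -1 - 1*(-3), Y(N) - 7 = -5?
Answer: 217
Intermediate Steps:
Y(N) = 2 (Y(N) = 7 - 5 = 2)
G = 2 (G = -1 + 3 = 2)
D(l) = 2
S(I, z) = 4 (S(I, z) = 2*2 = 4)
k(q, W) = 4
s(X) = 1
s(9) + k(D(5), -10)*54 = 1 + 4*54 = 1 + 216 = 217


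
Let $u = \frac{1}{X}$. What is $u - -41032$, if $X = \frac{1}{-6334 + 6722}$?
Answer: $41420$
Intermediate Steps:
$X = \frac{1}{388} \approx 0.0025773$
$u = 388$ ($u = \frac{1}{\frac{1}{388}} = 388$)
$u - -41032 = 388 - -41032 = 388 + 41032 = 41420$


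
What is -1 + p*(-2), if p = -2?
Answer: 3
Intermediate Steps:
-1 + p*(-2) = -1 - 2*(-2) = -1 + 4 = 3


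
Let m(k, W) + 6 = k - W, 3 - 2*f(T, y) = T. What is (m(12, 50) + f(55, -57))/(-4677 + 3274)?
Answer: 70/1403 ≈ 0.049893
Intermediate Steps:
f(T, y) = 3/2 - T/2
m(k, W) = -6 + k - W (m(k, W) = -6 + (k - W) = -6 + k - W)
(m(12, 50) + f(55, -57))/(-4677 + 3274) = ((-6 + 12 - 1*50) + (3/2 - 1/2*55))/(-4677 + 3274) = ((-6 + 12 - 50) + (3/2 - 55/2))/(-1403) = (-44 - 26)*(-1/1403) = -70*(-1/1403) = 70/1403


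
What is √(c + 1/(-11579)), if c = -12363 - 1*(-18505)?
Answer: √823477834643/11579 ≈ 78.371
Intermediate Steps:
c = 6142 (c = -12363 + 18505 = 6142)
√(c + 1/(-11579)) = √(6142 + 1/(-11579)) = √(6142 - 1/11579) = √(71118217/11579) = √823477834643/11579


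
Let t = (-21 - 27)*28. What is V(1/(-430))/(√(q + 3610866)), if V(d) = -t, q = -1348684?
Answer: 672*√2262182/1131091 ≈ 0.89358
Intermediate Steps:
t = -1344 (t = -48*28 = -1344)
V(d) = 1344 (V(d) = -1*(-1344) = 1344)
V(1/(-430))/(√(q + 3610866)) = 1344/(√(-1348684 + 3610866)) = 1344/(√2262182) = 1344*(√2262182/2262182) = 672*√2262182/1131091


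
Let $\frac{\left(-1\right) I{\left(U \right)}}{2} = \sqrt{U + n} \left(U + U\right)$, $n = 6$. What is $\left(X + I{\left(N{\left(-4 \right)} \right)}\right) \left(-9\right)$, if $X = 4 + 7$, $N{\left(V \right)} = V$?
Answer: $-99 - 144 \sqrt{2} \approx -302.65$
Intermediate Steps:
$I{\left(U \right)} = - 4 U \sqrt{6 + U}$ ($I{\left(U \right)} = - 2 \sqrt{U + 6} \left(U + U\right) = - 2 \sqrt{6 + U} 2 U = - 2 \cdot 2 U \sqrt{6 + U} = - 4 U \sqrt{6 + U}$)
$X = 11$
$\left(X + I{\left(N{\left(-4 \right)} \right)}\right) \left(-9\right) = \left(11 - - 16 \sqrt{6 - 4}\right) \left(-9\right) = \left(11 - - 16 \sqrt{2}\right) \left(-9\right) = \left(11 + 16 \sqrt{2}\right) \left(-9\right) = -99 - 144 \sqrt{2}$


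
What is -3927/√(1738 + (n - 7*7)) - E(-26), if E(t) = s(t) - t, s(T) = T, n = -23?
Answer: -33*√34/2 ≈ -96.211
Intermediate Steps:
E(t) = 0 (E(t) = t - t = 0)
-3927/√(1738 + (n - 7*7)) - E(-26) = -3927/√(1738 + (-23 - 7*7)) - 1*0 = -3927/√(1738 + (-23 - 49)) + 0 = -3927/√(1738 - 72) + 0 = -3927*√34/238 + 0 = -33*√34/2 + 0 = -33*√34/2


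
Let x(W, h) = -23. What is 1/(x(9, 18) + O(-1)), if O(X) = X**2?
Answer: -1/22 ≈ -0.045455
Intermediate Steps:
1/(x(9, 18) + O(-1)) = 1/(-23 + (-1)**2) = 1/(-23 + 1) = 1/(-22) = -1/22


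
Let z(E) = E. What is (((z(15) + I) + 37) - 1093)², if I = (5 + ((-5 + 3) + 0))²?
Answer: 1065024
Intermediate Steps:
I = 9 (I = (5 + (-2 + 0))² = (5 - 2)² = 3² = 9)
(((z(15) + I) + 37) - 1093)² = (((15 + 9) + 37) - 1093)² = ((24 + 37) - 1093)² = (61 - 1093)² = (-1032)² = 1065024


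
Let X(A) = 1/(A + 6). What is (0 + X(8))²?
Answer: 1/196 ≈ 0.0051020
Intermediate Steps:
X(A) = 1/(6 + A)
(0 + X(8))² = (0 + 1/(6 + 8))² = (0 + 1/14)² = (1/14)² = 1/196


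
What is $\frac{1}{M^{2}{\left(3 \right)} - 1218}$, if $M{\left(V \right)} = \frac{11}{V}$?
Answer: $- \frac{9}{10841} \approx -0.00083018$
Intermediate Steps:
$\frac{1}{M^{2}{\left(3 \right)} - 1218} = \frac{1}{\left(\frac{11}{3}\right)^{2} - 1218} = \frac{1}{\frac{121}{9} - 1218} = \frac{1}{- \frac{10841}{9}} = - \frac{9}{10841}$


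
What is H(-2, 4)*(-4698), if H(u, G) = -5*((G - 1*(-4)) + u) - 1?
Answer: 145638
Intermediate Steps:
H(u, G) = -21 - 5*G - 5*u (H(u, G) = -5*((G + 4) + u) - 1 = -5*((4 + G) + u) - 1 = -5*(4 + G + u) - 1 = (-20 - 5*G - 5*u) - 1 = -21 - 5*G - 5*u)
H(-2, 4)*(-4698) = (-21 - 5*4 - 5*(-2))*(-4698) = (-21 - 20 + 10)*(-4698) = -31*(-4698) = 145638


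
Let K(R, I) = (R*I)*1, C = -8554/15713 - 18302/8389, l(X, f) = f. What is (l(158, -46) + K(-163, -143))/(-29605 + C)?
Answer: -3066443912891/3902782587817 ≈ -0.78571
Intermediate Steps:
C = -359338832/131816357 (C = -8554*1/15713 - 18302*1/8389 = -8554/15713 - 18302/8389 = -359338832/131816357 ≈ -2.7261)
K(R, I) = I*R (K(R, I) = (I*R)*1 = I*R)
(l(158, -46) + K(-163, -143))/(-29605 + C) = (-46 - 143*(-163))/(-29605 - 359338832/131816357) = (-46 + 23309)/(-3902782587817/131816357) = 23263*(-131816357/3902782587817) = -3066443912891/3902782587817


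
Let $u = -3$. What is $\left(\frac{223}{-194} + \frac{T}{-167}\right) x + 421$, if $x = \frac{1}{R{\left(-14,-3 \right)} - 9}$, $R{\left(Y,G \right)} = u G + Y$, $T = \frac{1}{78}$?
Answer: $\frac{1862162791}{4422327} \approx 421.08$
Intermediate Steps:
$T = \frac{1}{78} \approx 0.012821$
$R{\left(Y,G \right)} = Y - 3 G$ ($R{\left(Y,G \right)} = - 3 G + Y = Y - 3 G$)
$x = - \frac{1}{14}$ ($x = \frac{1}{\left(-14 - -9\right) - 9} = \frac{1}{\left(-14 + 9\right) - 9} = \frac{1}{-5 - 9} = \frac{1}{-14} = - \frac{1}{14} \approx -0.071429$)
$\left(\frac{223}{-194} + \frac{T}{-167}\right) x + 421 = \left(\frac{223}{-194} + \frac{1}{78 \left(-167\right)}\right) \left(- \frac{1}{14}\right) + 421 = \left(223 \left(- \frac{1}{194}\right) + \frac{1}{78} \left(- \frac{1}{167}\right)\right) \left(- \frac{1}{14}\right) + 421 = \left(- \frac{223}{194} - \frac{1}{13026}\right) \left(- \frac{1}{14}\right) + 421 = \left(- \frac{726248}{631761}\right) \left(- \frac{1}{14}\right) + 421 = \frac{363124}{4422327} + 421 = \frac{1862162791}{4422327}$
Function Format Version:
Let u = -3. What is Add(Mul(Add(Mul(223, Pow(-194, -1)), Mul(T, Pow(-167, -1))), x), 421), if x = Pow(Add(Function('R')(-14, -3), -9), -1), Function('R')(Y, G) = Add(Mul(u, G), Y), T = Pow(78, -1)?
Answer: Rational(1862162791, 4422327) ≈ 421.08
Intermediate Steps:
T = Rational(1, 78) ≈ 0.012821
Function('R')(Y, G) = Add(Y, Mul(-3, G)) (Function('R')(Y, G) = Add(Mul(-3, G), Y) = Add(Y, Mul(-3, G)))
x = Rational(-1, 14) (x = Pow(Add(Add(-14, Mul(-3, -3)), -9), -1) = Pow(Add(Add(-14, 9), -9), -1) = Pow(Add(-5, -9), -1) = Pow(-14, -1) = Rational(-1, 14) ≈ -0.071429)
Add(Mul(Add(Mul(223, Pow(-194, -1)), Mul(T, Pow(-167, -1))), x), 421) = Add(Mul(Add(Mul(223, Pow(-194, -1)), Mul(Rational(1, 78), Pow(-167, -1))), Rational(-1, 14)), 421) = Add(Mul(Add(Mul(223, Rational(-1, 194)), Mul(Rational(1, 78), Rational(-1, 167))), Rational(-1, 14)), 421) = Add(Mul(Add(Rational(-223, 194), Rational(-1, 13026)), Rational(-1, 14)), 421) = Add(Mul(Rational(-726248, 631761), Rational(-1, 14)), 421) = Add(Rational(363124, 4422327), 421) = Rational(1862162791, 4422327)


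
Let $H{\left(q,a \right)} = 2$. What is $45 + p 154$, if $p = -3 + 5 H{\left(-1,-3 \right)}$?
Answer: $1123$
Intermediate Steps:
$p = 7$ ($p = -3 + 5 \cdot 2 = -3 + 10 = 7$)
$45 + p 154 = 45 + 7 \cdot 154 = 45 + 1078 = 1123$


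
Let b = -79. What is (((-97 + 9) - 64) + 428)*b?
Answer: -21804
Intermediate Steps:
(((-97 + 9) - 64) + 428)*b = (((-97 + 9) - 64) + 428)*(-79) = ((-88 - 64) + 428)*(-79) = (-152 + 428)*(-79) = 276*(-79) = -21804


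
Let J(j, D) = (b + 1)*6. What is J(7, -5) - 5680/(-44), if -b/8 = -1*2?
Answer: 2542/11 ≈ 231.09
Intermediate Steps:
b = 16 (b = -(-8)*2 = -8*(-2) = 16)
J(j, D) = 102 (J(j, D) = (16 + 1)*6 = 17*6 = 102)
J(7, -5) - 5680/(-44) = 102 - 5680/(-44) = 102 - 5680*(-1)/44 = 102 - 80*(-71/44) = 102 + 1420/11 = 2542/11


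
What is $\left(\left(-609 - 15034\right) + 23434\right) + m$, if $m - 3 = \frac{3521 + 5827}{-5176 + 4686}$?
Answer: $\frac{1904856}{245} \approx 7774.9$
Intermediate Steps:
$m = - \frac{3939}{245}$ ($m = 3 + \frac{3521 + 5827}{-5176 + 4686} = 3 + \frac{9348}{-490} = 3 + 9348 \left(- \frac{1}{490}\right) = 3 - \frac{4674}{245} = - \frac{3939}{245} \approx -16.078$)
$\left(\left(-609 - 15034\right) + 23434\right) + m = \left(\left(-609 - 15034\right) + 23434\right) - \frac{3939}{245} = \left(-15643 + 23434\right) - \frac{3939}{245} = 7791 - \frac{3939}{245} = \frac{1904856}{245}$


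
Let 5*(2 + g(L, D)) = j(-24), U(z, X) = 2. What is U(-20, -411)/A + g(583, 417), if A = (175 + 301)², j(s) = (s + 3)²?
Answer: 48827133/566440 ≈ 86.200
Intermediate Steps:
j(s) = (3 + s)²
g(L, D) = 431/5 (g(L, D) = -2 + (3 - 24)²/5 = -2 + (⅕)*(-21)² = -2 + (⅕)*441 = -2 + 441/5 = 431/5)
A = 226576 (A = 476² = 226576)
U(-20, -411)/A + g(583, 417) = 2/226576 + 431/5 = 2*(1/226576) + 431/5 = 1/113288 + 431/5 = 48827133/566440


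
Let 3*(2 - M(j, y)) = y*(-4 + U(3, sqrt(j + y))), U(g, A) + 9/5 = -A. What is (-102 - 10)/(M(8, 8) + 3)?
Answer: -1680/467 ≈ -3.5974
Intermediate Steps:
U(g, A) = -9/5 - A
M(j, y) = 2 - y*(-29/5 - sqrt(j + y))/3 (M(j, y) = 2 - y*(-4 + (-9/5 - sqrt(j + y)))/3 = 2 - y*(-29/5 - sqrt(j + y))/3)
(-102 - 10)/(M(8, 8) + 3) = (-102 - 10)/((2 + (29/15)*8 + (1/3)*8*sqrt(8 + 8)) + 3) = -112/((2 + 232/15 + (1/3)*8*sqrt(16)) + 3) = -112/((2 + 232/15 + (1/3)*8*4) + 3) = -112/((2 + 232/15 + 32/3) + 3) = -112/(422/15 + 3) = -112/(467/15) = (15/467)*(-112) = -1680/467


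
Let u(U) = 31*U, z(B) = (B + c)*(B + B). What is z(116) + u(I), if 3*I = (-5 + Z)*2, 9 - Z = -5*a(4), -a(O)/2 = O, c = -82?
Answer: 7144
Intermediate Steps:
a(O) = -2*O
z(B) = 2*B*(-82 + B) (z(B) = (B - 82)*(B + B) = (-82 + B)*(2*B) = 2*B*(-82 + B))
Z = -31 (Z = 9 - (-5)*(-2*4) = 9 - (-5)*(-8) = 9 - 1*40 = 9 - 40 = -31)
I = -24 (I = ((-5 - 31)*2)/3 = (-36*2)/3 = (1/3)*(-72) = -24)
z(116) + u(I) = 2*116*(-82 + 116) + 31*(-24) = 2*116*34 - 744 = 7888 - 744 = 7144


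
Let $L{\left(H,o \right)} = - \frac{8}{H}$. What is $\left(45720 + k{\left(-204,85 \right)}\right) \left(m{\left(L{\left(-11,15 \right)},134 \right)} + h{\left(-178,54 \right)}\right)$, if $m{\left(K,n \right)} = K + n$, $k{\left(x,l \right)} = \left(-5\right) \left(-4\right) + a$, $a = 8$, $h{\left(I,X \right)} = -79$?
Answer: $\frac{28043524}{11} \approx 2.5494 \cdot 10^{6}$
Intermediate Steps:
$k{\left(x,l \right)} = 28$ ($k{\left(x,l \right)} = \left(-5\right) \left(-4\right) + 8 = 20 + 8 = 28$)
$\left(45720 + k{\left(-204,85 \right)}\right) \left(m{\left(L{\left(-11,15 \right)},134 \right)} + h{\left(-178,54 \right)}\right) = \left(45720 + 28\right) \left(\left(- \frac{8}{-11} + 134\right) - 79\right) = 45748 \left(\left(\left(-8\right) \left(- \frac{1}{11}\right) + 134\right) - 79\right) = 45748 \left(\left(\frac{8}{11} + 134\right) - 79\right) = 45748 \left(\frac{1482}{11} - 79\right) = 45748 \cdot \frac{613}{11} = \frac{28043524}{11}$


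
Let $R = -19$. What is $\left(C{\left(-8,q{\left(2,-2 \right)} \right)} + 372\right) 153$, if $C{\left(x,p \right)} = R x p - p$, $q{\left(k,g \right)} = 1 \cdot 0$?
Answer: $56916$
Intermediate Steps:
$q{\left(k,g \right)} = 0$
$C{\left(x,p \right)} = - p - 19 p x$ ($C{\left(x,p \right)} = - 19 x p - p = - 19 p x - p = - p - 19 p x$)
$\left(C{\left(-8,q{\left(2,-2 \right)} \right)} + 372\right) 153 = \left(\left(-1\right) 0 \left(1 + 19 \left(-8\right)\right) + 372\right) 153 = \left(\left(-1\right) 0 \left(1 - 152\right) + 372\right) 153 = \left(\left(-1\right) 0 \left(-151\right) + 372\right) 153 = \left(0 + 372\right) 153 = 372 \cdot 153 = 56916$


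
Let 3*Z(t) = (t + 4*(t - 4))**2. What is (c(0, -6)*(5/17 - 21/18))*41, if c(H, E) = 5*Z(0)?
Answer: -2335360/153 ≈ -15264.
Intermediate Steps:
Z(t) = (-16 + 5*t)**2/3 (Z(t) = (t + 4*(t - 4))**2/3 = (t + 4*(-4 + t))**2/3 = (t + (-16 + 4*t))**2/3 = (-16 + 5*t)**2/3)
c(H, E) = 1280/3 (c(H, E) = 5*((-16 + 5*0)**2/3) = 5*((-16 + 0)**2/3) = 5*((1/3)*(-16)**2) = 5*((1/3)*256) = 5*(256/3) = 1280/3)
(c(0, -6)*(5/17 - 21/18))*41 = (1280*(5/17 - 21/18)/3)*41 = (1280*(5*(1/17) - 21*1/18)/3)*41 = (1280*(5/17 - 7/6)/3)*41 = ((1280/3)*(-89/102))*41 = -56960/153*41 = -2335360/153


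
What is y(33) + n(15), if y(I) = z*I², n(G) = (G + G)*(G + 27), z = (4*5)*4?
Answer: 88380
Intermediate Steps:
z = 80 (z = 20*4 = 80)
n(G) = 2*G*(27 + G) (n(G) = (2*G)*(27 + G) = 2*G*(27 + G))
y(I) = 80*I²
y(33) + n(15) = 80*33² + 2*15*(27 + 15) = 80*1089 + 2*15*42 = 87120 + 1260 = 88380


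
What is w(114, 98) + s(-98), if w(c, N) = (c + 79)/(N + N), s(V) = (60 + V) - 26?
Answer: -12351/196 ≈ -63.015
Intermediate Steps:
s(V) = 34 + V
w(c, N) = (79 + c)/(2*N) (w(c, N) = (79 + c)/((2*N)) = (79 + c)*(1/(2*N)) = (79 + c)/(2*N))
w(114, 98) + s(-98) = (½)*(79 + 114)/98 + (34 - 98) = (½)*(1/98)*193 - 64 = 193/196 - 64 = -12351/196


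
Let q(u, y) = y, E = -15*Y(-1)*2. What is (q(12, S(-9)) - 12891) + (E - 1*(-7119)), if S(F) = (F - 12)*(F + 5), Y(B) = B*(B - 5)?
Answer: -5868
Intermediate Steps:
Y(B) = B*(-5 + B)
S(F) = (-12 + F)*(5 + F)
E = -180 (E = -(-15)*(-5 - 1)*2 = -(-15)*(-6)*2 = -15*6*2 = -90*2 = -180)
(q(12, S(-9)) - 12891) + (E - 1*(-7119)) = ((-60 + (-9)² - 7*(-9)) - 12891) + (-180 - 1*(-7119)) = ((-60 + 81 + 63) - 12891) + (-180 + 7119) = (84 - 12891) + 6939 = -12807 + 6939 = -5868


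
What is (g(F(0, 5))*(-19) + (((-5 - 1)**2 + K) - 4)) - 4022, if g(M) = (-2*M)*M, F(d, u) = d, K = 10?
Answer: -3980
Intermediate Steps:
g(M) = -2*M**2
(g(F(0, 5))*(-19) + (((-5 - 1)**2 + K) - 4)) - 4022 = (-2*0**2*(-19) + (((-5 - 1)**2 + 10) - 4)) - 4022 = (-2*0*(-19) + (((-6)**2 + 10) - 4)) - 4022 = (0*(-19) + ((36 + 10) - 4)) - 4022 = (0 + (46 - 4)) - 4022 = (0 + 42) - 4022 = 42 - 4022 = -3980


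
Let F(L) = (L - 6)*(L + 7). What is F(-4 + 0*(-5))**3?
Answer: -27000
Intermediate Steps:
F(L) = (-6 + L)*(7 + L)
F(-4 + 0*(-5))**3 = (-42 + (-4 + 0*(-5)) + (-4 + 0*(-5))**2)**3 = (-42 + (-4 + 0) + (-4 + 0)**2)**3 = (-42 - 4 + (-4)**2)**3 = (-42 - 4 + 16)**3 = (-30)**3 = -27000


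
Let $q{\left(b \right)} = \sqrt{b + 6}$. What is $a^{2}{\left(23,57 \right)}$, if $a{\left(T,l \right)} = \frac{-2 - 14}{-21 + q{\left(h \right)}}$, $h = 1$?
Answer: $\frac{256}{\left(21 - \sqrt{7}\right)^{2}} \approx 0.75992$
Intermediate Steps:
$q{\left(b \right)} = \sqrt{6 + b}$
$a{\left(T,l \right)} = - \frac{16}{-21 + \sqrt{7}}$ ($a{\left(T,l \right)} = \frac{-2 - 14}{-21 + \sqrt{6 + 1}} = - \frac{16}{-21 + \sqrt{7}}$)
$a^{2}{\left(23,57 \right)} = \left(\frac{24}{31} + \frac{8 \sqrt{7}}{217}\right)^{2}$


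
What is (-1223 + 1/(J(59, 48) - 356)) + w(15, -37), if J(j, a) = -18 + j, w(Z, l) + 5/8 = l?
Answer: -3176783/2520 ≈ -1260.6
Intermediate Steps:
w(Z, l) = -5/8 + l
(-1223 + 1/(J(59, 48) - 356)) + w(15, -37) = (-1223 + 1/((-18 + 59) - 356)) + (-5/8 - 37) = (-1223 + 1/(41 - 356)) - 301/8 = (-1223 + 1/(-315)) - 301/8 = (-1223 - 1/315) - 301/8 = -385246/315 - 301/8 = -3176783/2520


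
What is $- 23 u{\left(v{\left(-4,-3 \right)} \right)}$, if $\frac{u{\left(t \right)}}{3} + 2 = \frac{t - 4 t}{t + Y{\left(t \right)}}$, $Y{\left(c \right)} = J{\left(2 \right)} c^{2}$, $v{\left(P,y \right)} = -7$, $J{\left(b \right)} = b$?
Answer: $\frac{1587}{13} \approx 122.08$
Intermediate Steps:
$Y{\left(c \right)} = 2 c^{2}$
$u{\left(t \right)} = -6 - \frac{9 t}{t + 2 t^{2}}$ ($u{\left(t \right)} = -6 + 3 \frac{t - 4 t}{t + 2 t^{2}} = -6 + 3 \frac{\left(-3\right) t}{t + 2 t^{2}} = -6 + 3 \left(- \frac{3 t}{t + 2 t^{2}}\right) = -6 - \frac{9 t}{t + 2 t^{2}}$)
$- 23 u{\left(v{\left(-4,-3 \right)} \right)} = - 23 \frac{3 \left(-5 - -28\right)}{1 + 2 \left(-7\right)} = - 23 \frac{3 \left(-5 + 28\right)}{1 - 14} = - 23 \cdot 3 \frac{1}{-13} \cdot 23 = - 23 \cdot 3 \left(- \frac{1}{13}\right) 23 = \left(-23\right) \left(- \frac{69}{13}\right) = \frac{1587}{13}$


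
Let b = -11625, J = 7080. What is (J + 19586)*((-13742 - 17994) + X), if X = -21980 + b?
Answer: -1742383106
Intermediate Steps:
X = -33605 (X = -21980 - 11625 = -33605)
(J + 19586)*((-13742 - 17994) + X) = (7080 + 19586)*((-13742 - 17994) - 33605) = 26666*(-31736 - 33605) = 26666*(-65341) = -1742383106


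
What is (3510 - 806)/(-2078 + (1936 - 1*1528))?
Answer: -1352/835 ≈ -1.6192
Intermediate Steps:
(3510 - 806)/(-2078 + (1936 - 1*1528)) = 2704/(-2078 + (1936 - 1528)) = 2704/(-2078 + 408) = 2704/(-1670) = 2704*(-1/1670) = -1352/835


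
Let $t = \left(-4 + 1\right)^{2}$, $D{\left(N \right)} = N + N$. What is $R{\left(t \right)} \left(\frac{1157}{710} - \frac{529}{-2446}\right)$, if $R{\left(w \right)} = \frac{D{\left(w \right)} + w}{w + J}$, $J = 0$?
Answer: $\frac{2404209}{434165} \approx 5.5375$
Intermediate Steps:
$D{\left(N \right)} = 2 N$
$t = 9$ ($t = \left(-3\right)^{2} = 9$)
$R{\left(w \right)} = 3$ ($R{\left(w \right)} = \frac{2 w + w}{w + 0} = \frac{3 w}{w} = 3$)
$R{\left(t \right)} \left(\frac{1157}{710} - \frac{529}{-2446}\right) = 3 \left(\frac{1157}{710} - \frac{529}{-2446}\right) = 3 \left(1157 \cdot \frac{1}{710} - - \frac{529}{2446}\right) = 3 \left(\frac{1157}{710} + \frac{529}{2446}\right) = 3 \cdot \frac{801403}{434165} = \frac{2404209}{434165}$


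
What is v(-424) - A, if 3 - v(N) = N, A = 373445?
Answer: -373018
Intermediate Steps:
v(N) = 3 - N
v(-424) - A = (3 - 1*(-424)) - 1*373445 = (3 + 424) - 373445 = 427 - 373445 = -373018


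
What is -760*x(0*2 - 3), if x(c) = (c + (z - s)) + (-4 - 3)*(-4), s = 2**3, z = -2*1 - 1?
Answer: -10640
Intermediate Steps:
z = -3 (z = -2 - 1 = -3)
s = 8
x(c) = 17 + c (x(c) = (c + (-3 - 1*8)) + (-4 - 3)*(-4) = (c + (-3 - 8)) - 7*(-4) = (c - 11) + 28 = (-11 + c) + 28 = 17 + c)
-760*x(0*2 - 3) = -760*(17 + (0*2 - 3)) = -760*(17 + (0 - 3)) = -760*(17 - 3) = -760*14 = -10640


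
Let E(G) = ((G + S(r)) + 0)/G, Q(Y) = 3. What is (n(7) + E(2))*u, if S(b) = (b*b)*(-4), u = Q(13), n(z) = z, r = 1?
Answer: 18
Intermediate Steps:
u = 3
S(b) = -4*b² (S(b) = b²*(-4) = -4*b²)
E(G) = (-4 + G)/G (E(G) = ((G - 4*1²) + 0)/G = ((G - 4*1) + 0)/G = ((G - 4) + 0)/G = ((-4 + G) + 0)/G = (-4 + G)/G)
(n(7) + E(2))*u = (7 + (-4 + 2)/2)*3 = (7 + (½)*(-2))*3 = (7 - 1)*3 = 6*3 = 18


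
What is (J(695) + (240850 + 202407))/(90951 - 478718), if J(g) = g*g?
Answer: -926282/387767 ≈ -2.3888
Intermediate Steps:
J(g) = g²
(J(695) + (240850 + 202407))/(90951 - 478718) = (695² + (240850 + 202407))/(90951 - 478718) = (483025 + 443257)/(-387767) = 926282*(-1/387767) = -926282/387767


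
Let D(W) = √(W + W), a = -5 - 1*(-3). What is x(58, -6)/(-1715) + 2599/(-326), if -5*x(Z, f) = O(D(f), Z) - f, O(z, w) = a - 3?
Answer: -22286099/2795450 ≈ -7.9723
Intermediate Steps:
a = -2 (a = -5 + 3 = -2)
D(W) = √2*√W (D(W) = √(2*W) = √2*√W)
O(z, w) = -5 (O(z, w) = -2 - 3 = -5)
x(Z, f) = 1 + f/5 (x(Z, f) = -(-5 - f)/5 = 1 + f/5)
x(58, -6)/(-1715) + 2599/(-326) = (1 + (⅕)*(-6))/(-1715) + 2599/(-326) = (1 - 6/5)*(-1/1715) + 2599*(-1/326) = -⅕*(-1/1715) - 2599/326 = 1/8575 - 2599/326 = -22286099/2795450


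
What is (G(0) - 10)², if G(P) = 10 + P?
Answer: 0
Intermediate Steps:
(G(0) - 10)² = ((10 + 0) - 10)² = (10 - 10)² = 0² = 0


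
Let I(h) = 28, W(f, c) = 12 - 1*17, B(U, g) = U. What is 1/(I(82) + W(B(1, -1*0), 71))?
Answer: 1/23 ≈ 0.043478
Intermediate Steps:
W(f, c) = -5 (W(f, c) = 12 - 17 = -5)
1/(I(82) + W(B(1, -1*0), 71)) = 1/(28 - 5) = 1/23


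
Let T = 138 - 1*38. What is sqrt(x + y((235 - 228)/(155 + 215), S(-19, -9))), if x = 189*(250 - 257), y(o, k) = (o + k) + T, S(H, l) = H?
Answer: I*sqrt(170027210)/370 ≈ 35.242*I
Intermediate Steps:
T = 100 (T = 138 - 38 = 100)
y(o, k) = 100 + k + o (y(o, k) = (o + k) + 100 = (k + o) + 100 = 100 + k + o)
x = -1323 (x = 189*(-7) = -1323)
sqrt(x + y((235 - 228)/(155 + 215), S(-19, -9))) = sqrt(-1323 + (100 - 19 + (235 - 228)/(155 + 215))) = sqrt(-1323 + (100 - 19 + 7/370)) = sqrt(-1323 + 29977/370) = sqrt(-459533/370) = I*sqrt(170027210)/370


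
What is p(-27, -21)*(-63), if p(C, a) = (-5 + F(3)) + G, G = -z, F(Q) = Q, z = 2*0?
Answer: 126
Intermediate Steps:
z = 0
G = 0 (G = -1*0 = 0)
p(C, a) = -2 (p(C, a) = (-5 + 3) + 0 = -2 + 0 = -2)
p(-27, -21)*(-63) = -2*(-63) = 126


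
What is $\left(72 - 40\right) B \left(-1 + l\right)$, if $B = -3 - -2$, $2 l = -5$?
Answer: $112$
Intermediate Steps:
$l = - \frac{5}{2}$ ($l = \frac{1}{2} \left(-5\right) = - \frac{5}{2} \approx -2.5$)
$B = -1$ ($B = -3 + 2 = -1$)
$\left(72 - 40\right) B \left(-1 + l\right) = \left(72 - 40\right) \left(- (-1 - \frac{5}{2})\right) = \left(72 - 40\right) \left(\left(-1\right) \left(- \frac{7}{2}\right)\right) = 32 \cdot \frac{7}{2} = 112$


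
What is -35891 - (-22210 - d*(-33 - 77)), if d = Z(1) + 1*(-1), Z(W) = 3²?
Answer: -14561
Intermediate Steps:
Z(W) = 9
d = 8 (d = 9 + 1*(-1) = 9 - 1 = 8)
-35891 - (-22210 - d*(-33 - 77)) = -35891 - (-22210 - 8*(-33 - 77)) = -35891 - (-22210 - 8*(-110)) = -35891 - (-22210 - 1*(-880)) = -35891 - (-22210 + 880) = -35891 - 1*(-21330) = -35891 + 21330 = -14561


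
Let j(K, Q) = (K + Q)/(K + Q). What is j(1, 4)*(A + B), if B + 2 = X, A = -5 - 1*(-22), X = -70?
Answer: -55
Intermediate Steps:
j(K, Q) = 1
A = 17 (A = -5 + 22 = 17)
B = -72 (B = -2 - 70 = -72)
j(1, 4)*(A + B) = 1*(17 - 72) = 1*(-55) = -55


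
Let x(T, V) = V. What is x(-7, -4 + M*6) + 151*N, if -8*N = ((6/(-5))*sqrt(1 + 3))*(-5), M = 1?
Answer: -449/2 ≈ -224.50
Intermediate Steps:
N = -3/2 (N = -(6/(-5))*sqrt(1 + 3)*(-5)/8 = -(6*(-1/5))*sqrt(4)*(-5)/8 = -(-6/5*2)*(-5)/8 = -(-3)*(-5)/10 = -1/8*12 = -3/2 ≈ -1.5000)
x(-7, -4 + M*6) + 151*N = (-4 + 1*6) + 151*(-3/2) = (-4 + 6) - 453/2 = 2 - 453/2 = -449/2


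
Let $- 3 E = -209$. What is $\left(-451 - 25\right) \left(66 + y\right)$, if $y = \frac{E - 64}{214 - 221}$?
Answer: $- \frac{93092}{3} \approx -31031.0$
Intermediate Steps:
$E = \frac{209}{3}$ ($E = \left(- \frac{1}{3}\right) \left(-209\right) = \frac{209}{3} \approx 69.667$)
$y = - \frac{17}{21}$ ($y = \frac{\frac{209}{3} - 64}{214 - 221} = \frac{17}{3 \left(-7\right)} = \frac{17}{3} \left(- \frac{1}{7}\right) = - \frac{17}{21} \approx -0.80952$)
$\left(-451 - 25\right) \left(66 + y\right) = \left(-451 - 25\right) \left(66 - \frac{17}{21}\right) = \left(-476\right) \frac{1369}{21} = - \frac{93092}{3}$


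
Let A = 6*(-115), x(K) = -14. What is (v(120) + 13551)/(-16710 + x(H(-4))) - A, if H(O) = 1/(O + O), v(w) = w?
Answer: 11525889/16724 ≈ 689.18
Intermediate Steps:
H(O) = 1/(2*O)
A = -690
(v(120) + 13551)/(-16710 + x(H(-4))) - A = (120 + 13551)/(-16710 - 14) - 1*(-690) = 13671/(-16724) + 690 = 13671*(-1/16724) + 690 = -13671/16724 + 690 = 11525889/16724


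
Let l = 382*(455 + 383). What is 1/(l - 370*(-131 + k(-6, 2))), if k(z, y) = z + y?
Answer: 1/370066 ≈ 2.7022e-6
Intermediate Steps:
k(z, y) = y + z
l = 320116 (l = 382*838 = 320116)
1/(l - 370*(-131 + k(-6, 2))) = 1/(320116 - 370*(-131 + (2 - 6))) = 1/(320116 - 370*(-131 - 4)) = 1/(320116 - 370*(-135)) = 1/(320116 + 49950) = 1/370066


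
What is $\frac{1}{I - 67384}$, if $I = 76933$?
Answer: $\frac{1}{9549} \approx 0.00010472$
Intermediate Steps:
$\frac{1}{I - 67384} = \frac{1}{76933 - 67384} = \frac{1}{9549}$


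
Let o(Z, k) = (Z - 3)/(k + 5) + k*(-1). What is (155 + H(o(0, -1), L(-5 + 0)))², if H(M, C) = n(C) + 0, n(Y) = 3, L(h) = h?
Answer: 24964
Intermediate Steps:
o(Z, k) = -k + (-3 + Z)/(5 + k) (o(Z, k) = (-3 + Z)/(5 + k) - k = -k + (-3 + Z)/(5 + k))
H(M, C) = 3 (H(M, C) = 3 + 0 = 3)
(155 + H(o(0, -1), L(-5 + 0)))² = (155 + 3)² = 158² = 24964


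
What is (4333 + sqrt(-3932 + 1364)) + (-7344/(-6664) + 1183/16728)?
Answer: 3552600055/819672 + 2*I*sqrt(642) ≈ 4334.2 + 50.675*I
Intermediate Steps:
(4333 + sqrt(-3932 + 1364)) + (-7344/(-6664) + 1183/16728) = (4333 + sqrt(-2568)) + (-7344*(-1/6664) + 1183*(1/16728)) = (4333 + 2*I*sqrt(642)) + (54/49 + 1183/16728) = (4333 + 2*I*sqrt(642)) + 961279/819672 = 3552600055/819672 + 2*I*sqrt(642)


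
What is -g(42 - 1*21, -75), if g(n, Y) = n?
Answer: -21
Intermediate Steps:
-g(42 - 1*21, -75) = -(42 - 1*21) = -(42 - 21) = -1*21 = -21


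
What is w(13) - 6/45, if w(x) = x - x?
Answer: -2/15 ≈ -0.13333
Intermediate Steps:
w(x) = 0
w(13) - 6/45 = 0 - 6/45 = 0 + (1/45)*(-6) = 0 - 2/15 = -2/15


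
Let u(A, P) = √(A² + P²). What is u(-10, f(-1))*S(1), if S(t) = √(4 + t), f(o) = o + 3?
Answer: 2*√130 ≈ 22.803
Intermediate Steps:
f(o) = 3 + o
u(-10, f(-1))*S(1) = √((-10)² + (3 - 1)²)*√(4 + 1) = √(100 + 2²)*√5 = √(100 + 4)*√5 = √104*√5 = (2*√26)*√5 = 2*√130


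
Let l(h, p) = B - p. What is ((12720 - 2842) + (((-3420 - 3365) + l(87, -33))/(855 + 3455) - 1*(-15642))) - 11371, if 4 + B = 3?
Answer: 60975437/4310 ≈ 14147.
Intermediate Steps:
B = -1 (B = -4 + 3 = -1)
l(h, p) = -1 - p
((12720 - 2842) + (((-3420 - 3365) + l(87, -33))/(855 + 3455) - 1*(-15642))) - 11371 = ((12720 - 2842) + (((-3420 - 3365) + (-1 - 1*(-33)))/(855 + 3455) - 1*(-15642))) - 11371 = (9878 + ((-6785 + (-1 + 33))/4310 + 15642)) - 11371 = (9878 + ((-6785 + 32)*(1/4310) + 15642)) - 11371 = (9878 + (-6753*1/4310 + 15642)) - 11371 = (9878 + (-6753/4310 + 15642)) - 11371 = (9878 + 67410267/4310) - 11371 = 109984447/4310 - 11371 = 60975437/4310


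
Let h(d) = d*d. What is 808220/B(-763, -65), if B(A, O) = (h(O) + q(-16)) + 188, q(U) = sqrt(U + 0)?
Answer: 713334972/3894917 - 646576*I/3894917 ≈ 183.15 - 0.16601*I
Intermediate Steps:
h(d) = d**2
q(U) = sqrt(U)
B(A, O) = 188 + O**2 + 4*I (B(A, O) = (O**2 + sqrt(-16)) + 188 = (O**2 + 4*I) + 188 = 188 + O**2 + 4*I)
808220/B(-763, -65) = 808220/(188 + (-65)**2 + 4*I) = 808220/(188 + 4225 + 4*I) = 808220/(4413 + 4*I) = 808220*((4413 - 4*I)/19474585) = 161644*(4413 - 4*I)/3894917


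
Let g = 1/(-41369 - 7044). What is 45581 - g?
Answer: 2206712954/48413 ≈ 45581.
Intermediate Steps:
g = -1/48413 (g = 1/(-48413) = -1/48413 ≈ -2.0656e-5)
45581 - g = 45581 - 1*(-1/48413) = 45581 + 1/48413 = 2206712954/48413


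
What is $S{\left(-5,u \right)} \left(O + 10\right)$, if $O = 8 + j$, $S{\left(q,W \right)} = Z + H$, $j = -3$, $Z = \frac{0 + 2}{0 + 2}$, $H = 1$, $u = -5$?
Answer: $30$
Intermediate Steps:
$Z = 1$ ($Z = \frac{2}{2} = 2 \cdot \frac{1}{2} = 1$)
$S{\left(q,W \right)} = 2$ ($S{\left(q,W \right)} = 1 + 1 = 2$)
$O = 5$ ($O = 8 - 3 = 5$)
$S{\left(-5,u \right)} \left(O + 10\right) = 2 \left(5 + 10\right) = 2 \cdot 15 = 30$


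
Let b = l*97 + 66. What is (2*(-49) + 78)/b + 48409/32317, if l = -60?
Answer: 139595863/92976009 ≈ 1.5014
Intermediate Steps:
b = -5754 (b = -60*97 + 66 = -5820 + 66 = -5754)
(2*(-49) + 78)/b + 48409/32317 = (2*(-49) + 78)/(-5754) + 48409/32317 = (-98 + 78)*(-1/5754) + 48409*(1/32317) = -20*(-1/5754) + 48409/32317 = 10/2877 + 48409/32317 = 139595863/92976009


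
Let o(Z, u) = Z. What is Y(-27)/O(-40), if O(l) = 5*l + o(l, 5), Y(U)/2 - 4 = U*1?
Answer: 23/120 ≈ 0.19167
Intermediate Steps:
Y(U) = 8 + 2*U (Y(U) = 8 + 2*(U*1) = 8 + 2*U)
O(l) = 6*l (O(l) = 5*l + l = 6*l)
Y(-27)/O(-40) = (8 + 2*(-27))/((6*(-40))) = (8 - 54)/(-240) = -46*(-1/240) = 23/120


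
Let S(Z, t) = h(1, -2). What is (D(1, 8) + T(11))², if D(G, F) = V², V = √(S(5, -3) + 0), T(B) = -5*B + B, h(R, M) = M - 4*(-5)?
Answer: 676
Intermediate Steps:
h(R, M) = 20 + M (h(R, M) = M + 20 = 20 + M)
S(Z, t) = 18 (S(Z, t) = 20 - 2 = 18)
T(B) = -4*B
V = 3*√2 (V = √(18 + 0) = √18 = 3*√2 ≈ 4.2426)
D(G, F) = 18 (D(G, F) = (3*√2)² = 18)
(D(1, 8) + T(11))² = (18 - 4*11)² = (18 - 44)² = (-26)² = 676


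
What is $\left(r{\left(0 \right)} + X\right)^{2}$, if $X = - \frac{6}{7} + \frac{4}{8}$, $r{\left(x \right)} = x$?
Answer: $\frac{25}{196} \approx 0.12755$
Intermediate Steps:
$X = - \frac{5}{14}$ ($X = \left(-6\right) \frac{1}{7} + 4 \cdot \frac{1}{8} = - \frac{6}{7} + \frac{1}{2} = - \frac{5}{14} \approx -0.35714$)
$\left(r{\left(0 \right)} + X\right)^{2} = \left(0 - \frac{5}{14}\right)^{2} = \left(- \frac{5}{14}\right)^{2} = \frac{25}{196}$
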